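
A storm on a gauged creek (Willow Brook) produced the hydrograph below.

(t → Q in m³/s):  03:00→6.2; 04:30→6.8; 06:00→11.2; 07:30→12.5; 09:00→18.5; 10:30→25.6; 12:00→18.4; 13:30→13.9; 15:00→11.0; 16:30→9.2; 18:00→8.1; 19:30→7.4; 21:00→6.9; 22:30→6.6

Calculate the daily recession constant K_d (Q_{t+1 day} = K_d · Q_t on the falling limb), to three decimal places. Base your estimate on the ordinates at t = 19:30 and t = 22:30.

K_d ≈ 0.400

Between t = 19:30 and t = 22:30 the flow falls from 7.4 to 6.6 m³/s over 2×1.5 h = 3 h.
Per-interval ratio K = (6.6/7.4)^(1/2) = 0.9444; K_d = K^(24/1.5) = 0.400.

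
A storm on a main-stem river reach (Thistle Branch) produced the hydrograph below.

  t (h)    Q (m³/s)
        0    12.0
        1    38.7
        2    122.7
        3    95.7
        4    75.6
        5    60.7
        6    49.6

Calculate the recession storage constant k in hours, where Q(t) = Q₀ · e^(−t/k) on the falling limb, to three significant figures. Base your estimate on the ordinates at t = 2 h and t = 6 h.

k ≈ 4.42 h

On the falling limb, Q drops from 122.7 to 49.6 m³/s between t = 2 h and t = 6 h (Δt = 4 h).
k = −Δt / ln(Q₂/Q₁) = −4 / ln(49.6/122.7) = 4.42 h.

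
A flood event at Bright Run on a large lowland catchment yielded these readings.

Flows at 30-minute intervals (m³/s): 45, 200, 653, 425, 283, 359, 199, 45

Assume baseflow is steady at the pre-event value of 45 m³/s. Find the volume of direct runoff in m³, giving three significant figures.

V ≈ 3.33 × 10^6 m³

Direct-runoff ordinates (Q − Q_b): 0.0, 155.0, 608.0, 380.0, 238.0, 314.0, 154.0, 0.0 m³/s.
ΣQ_DR = 1849 m³/s.
With Δt = 0.5 h = 1800 s, V = ΣQ_DR · Δt = 1849 × 1800 = 3.33 × 10^6 m³.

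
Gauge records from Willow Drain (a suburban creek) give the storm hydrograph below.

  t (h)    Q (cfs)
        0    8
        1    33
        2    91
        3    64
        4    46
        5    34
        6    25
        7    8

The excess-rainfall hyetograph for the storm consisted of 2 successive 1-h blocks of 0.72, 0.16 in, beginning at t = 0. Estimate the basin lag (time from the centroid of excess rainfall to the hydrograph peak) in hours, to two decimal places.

t_L ≈ 1.32 h

Centroid of excess rainfall: t_c = Σ P_i·t̄_i / ΣP_i = 0.6818 h (block centres at 0.5, 1.5 h).
Hydrograph peak occurs at t = 2 h, so basin lag t_L = 2 − 0.6818 = 1.32 h.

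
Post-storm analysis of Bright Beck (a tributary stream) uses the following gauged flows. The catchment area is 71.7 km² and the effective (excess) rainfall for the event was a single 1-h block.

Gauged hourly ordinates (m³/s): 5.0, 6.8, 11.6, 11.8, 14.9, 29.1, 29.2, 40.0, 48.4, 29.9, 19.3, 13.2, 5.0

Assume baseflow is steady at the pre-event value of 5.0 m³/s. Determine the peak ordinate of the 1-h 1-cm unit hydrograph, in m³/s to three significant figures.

U_p ≈ 43.4 m³/s

Direct runoff: 0.0, 1.8, 6.6, 6.8, 9.9, 24.1, 24.2, 35.0, 43.4, 24.9, 14.3, 8.2, 0.0 m³/s; ΣQ_DR = 199.2 m³/s, peak = 43.4 m³/s.
Runoff depth d = ΣQ_DR·Δt / A = 199.2 × 3600 / (71.7 km²) = 10.00 mm.
The 1-cm UH is the DRH scaled by (10 mm)/d, so U_p = 43.4 × 10/10.00 = 43.4 m³/s.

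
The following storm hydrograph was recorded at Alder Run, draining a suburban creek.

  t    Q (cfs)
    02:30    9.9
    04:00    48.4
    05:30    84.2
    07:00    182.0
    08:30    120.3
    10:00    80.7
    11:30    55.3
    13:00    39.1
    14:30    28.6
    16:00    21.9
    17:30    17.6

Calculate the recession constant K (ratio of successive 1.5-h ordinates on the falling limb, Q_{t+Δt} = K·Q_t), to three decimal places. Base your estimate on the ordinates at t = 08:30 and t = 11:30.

Using the recession-limb readings at t = 08:30 and t = 11:30: Q falls from 120.3 to 55.3 cfs over 2 intervals.
K = (Q₂/Q₁)^(1/2) = (55.3/120.3)^(1/2) = 0.678.

K ≈ 0.678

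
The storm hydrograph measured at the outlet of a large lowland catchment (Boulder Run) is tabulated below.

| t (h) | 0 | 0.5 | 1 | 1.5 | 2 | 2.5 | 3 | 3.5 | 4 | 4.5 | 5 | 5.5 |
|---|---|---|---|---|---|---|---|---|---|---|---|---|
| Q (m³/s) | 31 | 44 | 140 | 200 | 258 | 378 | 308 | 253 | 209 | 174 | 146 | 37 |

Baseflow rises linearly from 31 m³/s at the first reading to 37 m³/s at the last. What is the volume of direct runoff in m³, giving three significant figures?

V ≈ 3.19 × 10^6 m³

Direct-runoff ordinates (Q − Q_b): 0.00, 12.45, 107.91, 167.36, 224.82, 344.27, 273.73, 218.18, 173.64, 138.09, 109.55, 0.00 m³/s.
ΣQ_DR = 1770 m³/s.
With Δt = 0.5 h = 1800 s, V = ΣQ_DR · Δt = 1770 × 1800 = 3.19 × 10^6 m³.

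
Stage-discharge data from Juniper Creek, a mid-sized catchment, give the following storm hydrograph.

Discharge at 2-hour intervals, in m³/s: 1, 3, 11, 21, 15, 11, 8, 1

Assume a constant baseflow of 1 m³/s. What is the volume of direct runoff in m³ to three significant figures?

Direct-runoff ordinates (Q − Q_b): 0.0, 2.0, 10.0, 20.0, 14.0, 10.0, 7.0, 0.0 m³/s.
ΣQ_DR = 63.00 m³/s.
With Δt = 2 h = 7200 s, V = ΣQ_DR · Δt = 63.00 × 7200 = 4.54 × 10^5 m³.

V ≈ 4.54 × 10^5 m³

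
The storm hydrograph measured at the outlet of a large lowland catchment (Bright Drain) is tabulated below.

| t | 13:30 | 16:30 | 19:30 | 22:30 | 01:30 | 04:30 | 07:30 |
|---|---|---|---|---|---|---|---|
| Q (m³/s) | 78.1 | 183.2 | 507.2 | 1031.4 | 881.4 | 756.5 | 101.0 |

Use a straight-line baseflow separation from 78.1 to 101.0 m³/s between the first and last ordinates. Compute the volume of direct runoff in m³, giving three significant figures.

V ≈ 3.14 × 10^7 m³

Direct-runoff ordinates (Q − Q_b): 0.00, 101.28, 421.47, 941.85, 788.03, 659.32, 0.00 m³/s.
ΣQ_DR = 2912 m³/s.
With Δt = 3 h = 10800 s, V = ΣQ_DR · Δt = 2912 × 10800 = 3.14 × 10^7 m³.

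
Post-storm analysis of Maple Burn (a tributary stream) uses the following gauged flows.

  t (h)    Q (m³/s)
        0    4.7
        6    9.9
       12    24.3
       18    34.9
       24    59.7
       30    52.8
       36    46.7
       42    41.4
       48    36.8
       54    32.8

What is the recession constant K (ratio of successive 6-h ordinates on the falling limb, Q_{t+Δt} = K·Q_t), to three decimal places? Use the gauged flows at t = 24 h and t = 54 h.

Using the recession-limb readings at t = 24 h and t = 54 h: Q falls from 59.7 to 32.8 m³/s over 5 intervals.
K = (Q₂/Q₁)^(1/5) = (32.8/59.7)^(1/5) = 0.887.

K ≈ 0.887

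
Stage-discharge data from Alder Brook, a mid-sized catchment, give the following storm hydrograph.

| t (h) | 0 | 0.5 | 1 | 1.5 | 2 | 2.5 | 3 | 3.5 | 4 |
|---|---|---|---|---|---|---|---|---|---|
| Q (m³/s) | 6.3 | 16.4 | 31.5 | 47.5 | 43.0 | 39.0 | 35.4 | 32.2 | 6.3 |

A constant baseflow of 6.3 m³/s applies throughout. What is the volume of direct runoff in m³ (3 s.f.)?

V ≈ 3.62 × 10^5 m³

Direct-runoff ordinates (Q − Q_b): 0.0, 10.1, 25.2, 41.2, 36.7, 32.7, 29.1, 25.9, 0.0 m³/s.
ΣQ_DR = 200.9 m³/s.
With Δt = 0.5 h = 1800 s, V = ΣQ_DR · Δt = 200.9 × 1800 = 3.62 × 10^5 m³.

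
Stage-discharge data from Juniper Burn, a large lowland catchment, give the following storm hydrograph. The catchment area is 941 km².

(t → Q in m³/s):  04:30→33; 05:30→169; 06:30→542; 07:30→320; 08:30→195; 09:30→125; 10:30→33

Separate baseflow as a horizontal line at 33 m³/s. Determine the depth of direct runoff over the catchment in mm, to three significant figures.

d ≈ 4.54 mm

Direct runoff: 0.0, 136.0, 509.0, 287.0, 162.0, 92.0, 0.0 m³/s; ΣQ_DR = 1186 m³/s.
V = ΣQ_DR · Δt = 1186 × 3600 s = 4.270 × 10^6 m³.
Over A = 941 km², depth = V / A = 4.54 mm.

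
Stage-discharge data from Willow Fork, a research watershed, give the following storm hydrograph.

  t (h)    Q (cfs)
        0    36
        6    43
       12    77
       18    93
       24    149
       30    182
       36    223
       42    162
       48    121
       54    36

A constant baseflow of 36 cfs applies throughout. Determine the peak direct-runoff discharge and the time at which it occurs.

Subtracting baseflow gives direct-runoff ordinates: 0.0, 7.0, 41.0, 57.0, 113.0, 146.0, 187.0, 126.0, 85.0, 0.0 cfs.
The maximum is 187.0 cfs, occurring at the reading for t = 36 h.

Q_p = 187.0 cfs at t = 36 h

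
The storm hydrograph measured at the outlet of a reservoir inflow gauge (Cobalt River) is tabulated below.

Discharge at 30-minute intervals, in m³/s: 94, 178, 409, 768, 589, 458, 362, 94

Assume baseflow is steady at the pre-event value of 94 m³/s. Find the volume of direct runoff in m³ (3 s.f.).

Direct-runoff ordinates (Q − Q_b): 0.0, 84.0, 315.0, 674.0, 495.0, 364.0, 268.0, 0.0 m³/s.
ΣQ_DR = 2200 m³/s.
With Δt = 0.5 h = 1800 s, V = ΣQ_DR · Δt = 2200 × 1800 = 3.96 × 10^6 m³.

V ≈ 3.96 × 10^6 m³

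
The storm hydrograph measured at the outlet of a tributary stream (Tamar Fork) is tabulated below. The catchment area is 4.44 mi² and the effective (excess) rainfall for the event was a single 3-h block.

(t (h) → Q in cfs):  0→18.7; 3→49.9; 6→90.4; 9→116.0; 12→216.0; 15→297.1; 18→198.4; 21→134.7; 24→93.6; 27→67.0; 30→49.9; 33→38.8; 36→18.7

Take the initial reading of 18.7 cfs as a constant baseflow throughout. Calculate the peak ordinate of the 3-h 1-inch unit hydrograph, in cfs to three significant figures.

U_p ≈ 232 cfs

Direct runoff: 0.0, 31.2, 71.7, 97.3, 197.3, 278.4, 179.7, 116.0, 74.9, 48.3, 31.2, 20.1, 0.0 cfs; ΣQ_DR = 1146 cfs, peak = 278.4 cfs.
Runoff depth d = ΣQ_DR·Δt / A = 1146 × 10800 / (4.44 mi²) = 1.200 in.
The 1-inch UH is the DRH scaled by (1 in)/d, so U_p = 278.4 × 1/1.200 = 232 cfs.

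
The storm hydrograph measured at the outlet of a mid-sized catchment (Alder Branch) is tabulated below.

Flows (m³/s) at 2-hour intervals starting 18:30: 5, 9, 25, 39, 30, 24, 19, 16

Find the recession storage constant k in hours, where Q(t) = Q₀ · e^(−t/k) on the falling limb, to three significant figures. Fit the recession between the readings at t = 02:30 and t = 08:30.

k ≈ 9.54 h

On the falling limb, Q drops from 30 to 16 m³/s between t = 02:30 and t = 08:30 (Δt = 6 h).
k = −Δt / ln(Q₂/Q₁) = −6 / ln(16/30) = 9.54 h.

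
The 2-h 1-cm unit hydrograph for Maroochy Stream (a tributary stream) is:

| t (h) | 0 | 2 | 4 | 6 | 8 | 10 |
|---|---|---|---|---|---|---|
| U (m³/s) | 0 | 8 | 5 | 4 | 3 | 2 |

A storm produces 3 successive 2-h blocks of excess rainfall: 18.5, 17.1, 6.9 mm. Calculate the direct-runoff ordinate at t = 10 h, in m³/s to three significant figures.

Q ≈ 11.6 m³/s

By discrete convolution, Q_j = Σ (P_i / 10 mm) · U_{j−i}.
At t = 10 h (j=5): Q = (18.5/10)·2 + (17.1/10)·3 + (6.9/10)·4 = 11.6 m³/s.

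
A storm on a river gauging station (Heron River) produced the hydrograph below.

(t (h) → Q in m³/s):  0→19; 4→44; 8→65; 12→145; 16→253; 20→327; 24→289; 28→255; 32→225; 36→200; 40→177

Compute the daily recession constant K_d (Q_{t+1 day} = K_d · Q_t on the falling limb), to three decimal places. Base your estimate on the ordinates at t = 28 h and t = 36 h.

K_d ≈ 0.482

Between t = 28 h and t = 36 h the flow falls from 255 to 200 m³/s over 2×4 h = 8 h.
Per-interval ratio K = (200/255)^(1/2) = 0.8856; K_d = K^(24/4) = 0.482.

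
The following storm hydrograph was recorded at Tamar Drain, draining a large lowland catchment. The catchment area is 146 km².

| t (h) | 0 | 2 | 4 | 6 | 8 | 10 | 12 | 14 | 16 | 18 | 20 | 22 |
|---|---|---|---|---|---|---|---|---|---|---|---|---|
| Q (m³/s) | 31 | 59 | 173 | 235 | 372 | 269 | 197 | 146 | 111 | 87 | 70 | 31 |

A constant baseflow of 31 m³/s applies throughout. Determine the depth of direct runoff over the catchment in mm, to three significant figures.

d ≈ 69.5 mm

Direct runoff: 0.0, 28.0, 142.0, 204.0, 341.0, 238.0, 166.0, 115.0, 80.0, 56.0, 39.0, 0.0 m³/s; ΣQ_DR = 1409 m³/s.
V = ΣQ_DR · Δt = 1409 × 7200 s = 1.014 × 10^7 m³.
Over A = 146 km², depth = V / A = 69.5 mm.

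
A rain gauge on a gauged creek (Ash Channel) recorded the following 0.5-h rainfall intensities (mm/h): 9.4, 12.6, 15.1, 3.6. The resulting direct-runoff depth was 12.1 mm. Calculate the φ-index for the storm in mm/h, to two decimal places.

Only the 3 blocks with intensity above φ contribute runoff: 9.4, 12.6, 15.1 mm/h.
Σ(I−φ)·Δt = d  ⇒  (9.4+12.6+15.1 − 3φ)·0.5 = 12.1
φ = (37.10 − 12.1/0.5) / 3 = 4.30 mm/h.

φ ≈ 4.30 mm/h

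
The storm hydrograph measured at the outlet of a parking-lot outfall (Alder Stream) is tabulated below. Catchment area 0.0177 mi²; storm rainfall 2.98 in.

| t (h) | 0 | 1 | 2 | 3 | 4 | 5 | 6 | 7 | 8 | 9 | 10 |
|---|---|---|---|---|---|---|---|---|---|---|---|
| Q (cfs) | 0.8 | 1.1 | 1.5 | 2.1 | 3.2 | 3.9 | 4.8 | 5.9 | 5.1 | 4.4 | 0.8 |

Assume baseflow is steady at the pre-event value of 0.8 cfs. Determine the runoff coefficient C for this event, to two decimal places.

C ≈ 0.73

ΣQ_DR = 24.80 cfs; V = ΣQ_DR·Δt = 89280 ft³.
Runoff depth d = V / A = 2.171 in.
C = d / P = 2.171 / 2.98 = 0.73.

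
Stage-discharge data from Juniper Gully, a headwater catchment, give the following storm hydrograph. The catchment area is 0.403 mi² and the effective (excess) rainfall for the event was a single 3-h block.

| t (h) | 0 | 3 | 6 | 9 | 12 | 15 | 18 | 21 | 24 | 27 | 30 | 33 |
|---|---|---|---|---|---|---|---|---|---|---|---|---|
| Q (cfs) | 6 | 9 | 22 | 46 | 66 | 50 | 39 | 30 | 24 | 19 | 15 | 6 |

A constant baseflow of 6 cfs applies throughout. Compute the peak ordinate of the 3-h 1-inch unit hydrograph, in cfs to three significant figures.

U_p ≈ 20.0 cfs

Direct runoff: 0.0, 3.0, 16.0, 40.0, 60.0, 44.0, 33.0, 24.0, 18.0, 13.0, 9.0, 0.0 cfs; ΣQ_DR = 260.0 cfs, peak = 60.0 cfs.
Runoff depth d = ΣQ_DR·Δt / A = 260.0 × 10800 / (0.403 mi²) = 2.999 in.
The 1-inch UH is the DRH scaled by (1 in)/d, so U_p = 60.0 × 1/2.999 = 20.0 cfs.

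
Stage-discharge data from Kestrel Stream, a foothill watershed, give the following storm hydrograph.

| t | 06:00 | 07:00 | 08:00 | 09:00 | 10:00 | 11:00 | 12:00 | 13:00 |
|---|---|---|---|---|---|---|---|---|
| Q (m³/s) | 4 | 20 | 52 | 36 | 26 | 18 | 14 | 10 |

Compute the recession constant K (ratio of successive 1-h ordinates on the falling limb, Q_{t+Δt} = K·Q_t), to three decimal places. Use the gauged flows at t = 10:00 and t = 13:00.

K ≈ 0.727

Using the recession-limb readings at t = 10:00 and t = 13:00: Q falls from 26 to 10 m³/s over 3 intervals.
K = (Q₂/Q₁)^(1/3) = (10/26)^(1/3) = 0.727.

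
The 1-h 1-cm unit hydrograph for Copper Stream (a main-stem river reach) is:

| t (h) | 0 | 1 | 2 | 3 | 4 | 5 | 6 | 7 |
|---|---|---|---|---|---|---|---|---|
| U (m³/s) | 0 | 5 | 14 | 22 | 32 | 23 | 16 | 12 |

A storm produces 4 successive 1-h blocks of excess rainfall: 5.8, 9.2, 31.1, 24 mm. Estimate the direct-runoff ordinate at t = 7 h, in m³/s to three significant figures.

By discrete convolution, Q_j = Σ (P_i / 10 mm) · U_{j−i}.
At t = 7 h (j=7): Q = (5.8/10)·12 + (9.2/10)·16 + (31.1/10)·23 + (24/10)·32 = 170 m³/s.

Q ≈ 170 m³/s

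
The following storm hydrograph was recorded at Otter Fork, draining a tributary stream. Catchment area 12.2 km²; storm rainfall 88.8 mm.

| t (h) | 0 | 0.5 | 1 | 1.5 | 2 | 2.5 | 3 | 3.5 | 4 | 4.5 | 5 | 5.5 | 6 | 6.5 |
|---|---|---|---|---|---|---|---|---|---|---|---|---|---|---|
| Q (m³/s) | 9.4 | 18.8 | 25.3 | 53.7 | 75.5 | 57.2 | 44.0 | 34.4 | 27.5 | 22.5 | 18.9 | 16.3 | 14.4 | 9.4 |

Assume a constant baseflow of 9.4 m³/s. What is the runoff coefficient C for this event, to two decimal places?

ΣQ_DR = 295.7 m³/s; V = ΣQ_DR·Δt = 5.323 × 10^5 m³.
Runoff depth d = V / A = 43.63 mm.
C = d / P = 43.63 / 88.8 = 0.49.

C ≈ 0.49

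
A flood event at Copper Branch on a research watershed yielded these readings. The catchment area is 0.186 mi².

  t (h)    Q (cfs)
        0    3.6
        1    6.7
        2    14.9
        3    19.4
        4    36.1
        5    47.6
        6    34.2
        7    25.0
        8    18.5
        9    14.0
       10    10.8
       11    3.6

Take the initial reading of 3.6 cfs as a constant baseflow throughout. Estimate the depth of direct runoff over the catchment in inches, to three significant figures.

d ≈ 1.59 in

Direct runoff: 0.0, 3.1, 11.3, 15.8, 32.5, 44.0, 30.6, 21.4, 14.9, 10.4, 7.2, 0.0 cfs; ΣQ_DR = 191.2 cfs.
V = ΣQ_DR · Δt = 191.2 × 3600 s = 6.883 × 10^5 ft³.
Over A = 0.186 mi², depth = V / A = 1.59 in.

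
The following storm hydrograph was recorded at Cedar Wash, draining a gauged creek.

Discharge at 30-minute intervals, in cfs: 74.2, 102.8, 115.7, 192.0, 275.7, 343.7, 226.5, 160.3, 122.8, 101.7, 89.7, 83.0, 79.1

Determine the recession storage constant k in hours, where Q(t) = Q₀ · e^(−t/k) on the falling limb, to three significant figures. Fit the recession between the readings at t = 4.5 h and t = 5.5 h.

k ≈ 4.92 h

On the falling limb, Q drops from 101.7 to 83.0 cfs between t = 4.5 h and t = 5.5 h (Δt = 1 h).
k = −Δt / ln(Q₂/Q₁) = −1 / ln(83.0/101.7) = 4.92 h.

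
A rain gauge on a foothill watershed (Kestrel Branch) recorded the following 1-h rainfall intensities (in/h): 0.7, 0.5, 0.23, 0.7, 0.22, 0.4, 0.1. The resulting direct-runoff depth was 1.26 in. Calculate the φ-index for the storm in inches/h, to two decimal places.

φ ≈ 0.26 in/h

Only the 4 blocks with intensity above φ contribute runoff: 0.7, 0.5, 0.7, 0.4 in/h.
Σ(I−φ)·Δt = d  ⇒  (0.7+0.5+0.7+0.4 − 4φ)·1 = 1.26
φ = (2.300 − 1.26/1) / 4 = 0.26 in/h.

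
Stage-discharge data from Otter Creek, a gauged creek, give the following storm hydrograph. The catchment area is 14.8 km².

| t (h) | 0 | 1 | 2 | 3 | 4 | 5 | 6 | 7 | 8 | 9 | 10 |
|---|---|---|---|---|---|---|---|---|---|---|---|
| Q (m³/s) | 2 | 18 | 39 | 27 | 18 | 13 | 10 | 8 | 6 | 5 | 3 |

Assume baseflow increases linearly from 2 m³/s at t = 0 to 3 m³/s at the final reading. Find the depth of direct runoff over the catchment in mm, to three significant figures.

Direct runoff: 0.00, 15.90, 36.80, 24.70, 15.60, 10.50, 7.40, 5.30, 3.20, 2.10, 0.00 m³/s; ΣQ_DR = 121.5 m³/s.
V = ΣQ_DR · Δt = 121.5 × 3600 s = 4.374 × 10^5 m³.
Over A = 14.8 km², depth = V / A = 29.6 mm.

d ≈ 29.6 mm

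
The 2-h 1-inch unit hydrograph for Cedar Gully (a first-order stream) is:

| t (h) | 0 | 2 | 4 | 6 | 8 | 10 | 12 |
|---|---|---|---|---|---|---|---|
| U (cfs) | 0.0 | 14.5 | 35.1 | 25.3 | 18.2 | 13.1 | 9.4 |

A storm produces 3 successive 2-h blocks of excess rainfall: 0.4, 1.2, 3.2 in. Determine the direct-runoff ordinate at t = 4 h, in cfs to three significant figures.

Q ≈ 31.4 cfs

By discrete convolution, Q_j = Σ (P_i / 1 in) · U_{j−i}.
At t = 4 h (j=2): Q = (0.4/1)·35.1 + (1.2/1)·14.5 + (3.2/1)·0.0 = 31.4 cfs.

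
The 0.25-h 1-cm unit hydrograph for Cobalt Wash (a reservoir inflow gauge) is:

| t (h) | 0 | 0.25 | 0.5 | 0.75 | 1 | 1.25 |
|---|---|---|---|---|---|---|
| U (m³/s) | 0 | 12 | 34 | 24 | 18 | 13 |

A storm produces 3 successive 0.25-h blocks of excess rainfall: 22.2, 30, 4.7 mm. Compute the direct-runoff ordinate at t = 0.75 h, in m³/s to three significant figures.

Q ≈ 161 m³/s

By discrete convolution, Q_j = Σ (P_i / 10 mm) · U_{j−i}.
At t = 0.75 h (j=3): Q = (22.2/10)·24 + (30/10)·34 + (4.7/10)·12 = 161 m³/s.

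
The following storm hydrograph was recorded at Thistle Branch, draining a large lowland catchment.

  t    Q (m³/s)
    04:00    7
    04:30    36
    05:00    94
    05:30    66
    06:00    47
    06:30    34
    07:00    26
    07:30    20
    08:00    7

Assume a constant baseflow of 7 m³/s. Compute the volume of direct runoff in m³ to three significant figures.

Direct-runoff ordinates (Q − Q_b): 0.0, 29.0, 87.0, 59.0, 40.0, 27.0, 19.0, 13.0, 0.0 m³/s.
ΣQ_DR = 274.0 m³/s.
With Δt = 0.5 h = 1800 s, V = ΣQ_DR · Δt = 274.0 × 1800 = 4.93 × 10^5 m³.

V ≈ 4.93 × 10^5 m³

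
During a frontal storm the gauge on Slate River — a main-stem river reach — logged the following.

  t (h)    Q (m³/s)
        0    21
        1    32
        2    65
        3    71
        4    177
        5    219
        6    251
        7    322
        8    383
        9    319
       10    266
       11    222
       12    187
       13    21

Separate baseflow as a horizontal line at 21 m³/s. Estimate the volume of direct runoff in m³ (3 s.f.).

V ≈ 8.14 × 10^6 m³

Direct-runoff ordinates (Q − Q_b): 0.0, 11.0, 44.0, 50.0, 156.0, 198.0, 230.0, 301.0, 362.0, 298.0, 245.0, 201.0, 166.0, 0.0 m³/s.
ΣQ_DR = 2262 m³/s.
With Δt = 1 h = 3600 s, V = ΣQ_DR · Δt = 2262 × 3600 = 8.14 × 10^6 m³.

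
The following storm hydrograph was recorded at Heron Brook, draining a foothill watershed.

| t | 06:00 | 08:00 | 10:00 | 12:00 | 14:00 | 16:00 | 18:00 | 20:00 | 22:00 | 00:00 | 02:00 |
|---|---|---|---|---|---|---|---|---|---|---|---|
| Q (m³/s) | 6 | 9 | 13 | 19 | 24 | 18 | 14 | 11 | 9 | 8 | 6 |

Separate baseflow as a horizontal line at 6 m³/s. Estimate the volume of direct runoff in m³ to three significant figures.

V ≈ 5.11 × 10^5 m³

Direct-runoff ordinates (Q − Q_b): 0.0, 3.0, 7.0, 13.0, 18.0, 12.0, 8.0, 5.0, 3.0, 2.0, 0.0 m³/s.
ΣQ_DR = 71.00 m³/s.
With Δt = 2 h = 7200 s, V = ΣQ_DR · Δt = 71.00 × 7200 = 5.11 × 10^5 m³.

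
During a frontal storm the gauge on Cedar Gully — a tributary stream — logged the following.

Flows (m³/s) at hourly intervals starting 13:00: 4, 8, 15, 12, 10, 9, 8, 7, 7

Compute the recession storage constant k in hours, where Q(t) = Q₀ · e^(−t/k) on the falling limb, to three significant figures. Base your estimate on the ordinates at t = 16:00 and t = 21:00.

On the falling limb, Q drops from 12 to 7 m³/s between t = 16:00 and t = 21:00 (Δt = 5 h).
k = −Δt / ln(Q₂/Q₁) = −5 / ln(7/12) = 9.28 h.

k ≈ 9.28 h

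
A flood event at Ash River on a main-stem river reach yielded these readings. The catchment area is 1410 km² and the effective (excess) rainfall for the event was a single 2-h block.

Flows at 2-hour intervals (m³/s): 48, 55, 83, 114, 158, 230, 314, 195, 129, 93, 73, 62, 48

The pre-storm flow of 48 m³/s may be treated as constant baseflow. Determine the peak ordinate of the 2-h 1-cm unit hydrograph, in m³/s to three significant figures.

Direct runoff: 0.0, 7.0, 35.0, 66.0, 110.0, 182.0, 266.0, 147.0, 81.0, 45.0, 25.0, 14.0, 0.0 m³/s; ΣQ_DR = 978.0 m³/s, peak = 266.0 m³/s.
Runoff depth d = ΣQ_DR·Δt / A = 978.0 × 7200 / (1410 km²) = 4.994 mm.
The 1-cm UH is the DRH scaled by (10 mm)/d, so U_p = 266.0 × 10/4.994 = 533 m³/s.

U_p ≈ 533 m³/s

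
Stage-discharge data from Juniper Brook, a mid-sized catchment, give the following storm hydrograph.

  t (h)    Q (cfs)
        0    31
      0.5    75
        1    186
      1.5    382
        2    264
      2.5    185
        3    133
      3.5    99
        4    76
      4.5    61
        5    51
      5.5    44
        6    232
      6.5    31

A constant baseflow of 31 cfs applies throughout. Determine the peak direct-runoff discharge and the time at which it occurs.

Q_p = 351.0 cfs at t = 1.5 h

Subtracting baseflow gives direct-runoff ordinates: 0.0, 44.0, 155.0, 351.0, 233.0, 154.0, 102.0, 68.0, 45.0, 30.0, 20.0, 13.0, 201.0, 0.0 cfs.
The maximum is 351.0 cfs, occurring at the reading for t = 1.5 h.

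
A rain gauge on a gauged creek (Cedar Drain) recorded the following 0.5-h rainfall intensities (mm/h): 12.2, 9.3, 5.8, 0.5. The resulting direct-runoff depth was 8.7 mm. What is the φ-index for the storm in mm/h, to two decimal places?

φ ≈ 3.30 mm/h

Only the 3 blocks with intensity above φ contribute runoff: 12.2, 9.3, 5.8 mm/h.
Σ(I−φ)·Δt = d  ⇒  (12.2+9.3+5.8 − 3φ)·0.5 = 8.7
φ = (27.30 − 8.7/0.5) / 3 = 3.30 mm/h.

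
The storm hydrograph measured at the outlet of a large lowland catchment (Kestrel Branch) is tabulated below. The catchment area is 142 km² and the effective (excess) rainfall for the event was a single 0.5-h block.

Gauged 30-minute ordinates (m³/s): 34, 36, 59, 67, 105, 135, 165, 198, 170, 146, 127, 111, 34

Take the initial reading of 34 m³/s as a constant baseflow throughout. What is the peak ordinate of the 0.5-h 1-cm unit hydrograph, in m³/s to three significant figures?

Direct runoff: 0.0, 2.0, 25.0, 33.0, 71.0, 101.0, 131.0, 164.0, 136.0, 112.0, 93.0, 77.0, 0.0 m³/s; ΣQ_DR = 945.0 m³/s, peak = 164.0 m³/s.
Runoff depth d = ΣQ_DR·Δt / A = 945.0 × 1800 / (142 km²) = 11.98 mm.
The 1-cm UH is the DRH scaled by (10 mm)/d, so U_p = 164.0 × 10/11.98 = 137 m³/s.

U_p ≈ 137 m³/s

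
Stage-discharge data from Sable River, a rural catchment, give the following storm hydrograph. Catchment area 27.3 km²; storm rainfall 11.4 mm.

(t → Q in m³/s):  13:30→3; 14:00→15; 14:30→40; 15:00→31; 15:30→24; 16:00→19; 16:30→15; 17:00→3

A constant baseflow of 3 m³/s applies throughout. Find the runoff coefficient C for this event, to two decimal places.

C ≈ 0.73

ΣQ_DR = 126.0 m³/s; V = ΣQ_DR·Δt = 2.268 × 10^5 m³.
Runoff depth d = V / A = 8.308 mm.
C = d / P = 8.308 / 11.4 = 0.73.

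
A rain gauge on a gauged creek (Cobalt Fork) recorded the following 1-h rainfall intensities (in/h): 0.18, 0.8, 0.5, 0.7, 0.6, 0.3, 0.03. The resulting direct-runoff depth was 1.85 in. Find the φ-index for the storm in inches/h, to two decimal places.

Only the 5 blocks with intensity above φ contribute runoff: 0.8, 0.5, 0.7, 0.6, 0.3 in/h.
Σ(I−φ)·Δt = d  ⇒  (0.8+0.5+0.7+0.6+0.3 − 5φ)·1 = 1.85
φ = (2.900 − 1.85/1) / 5 = 0.21 in/h.

φ ≈ 0.21 in/h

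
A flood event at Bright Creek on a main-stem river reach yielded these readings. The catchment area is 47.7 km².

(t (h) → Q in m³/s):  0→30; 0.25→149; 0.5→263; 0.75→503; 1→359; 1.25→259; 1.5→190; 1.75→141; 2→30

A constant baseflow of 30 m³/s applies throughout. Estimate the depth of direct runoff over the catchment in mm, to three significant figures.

d ≈ 31.2 mm

Direct runoff: 0.0, 119.0, 233.0, 473.0, 329.0, 229.0, 160.0, 111.0, 0.0 m³/s; ΣQ_DR = 1654 m³/s.
V = ΣQ_DR · Δt = 1654 × 900 s = 1.489 × 10^6 m³.
Over A = 47.7 km², depth = V / A = 31.2 mm.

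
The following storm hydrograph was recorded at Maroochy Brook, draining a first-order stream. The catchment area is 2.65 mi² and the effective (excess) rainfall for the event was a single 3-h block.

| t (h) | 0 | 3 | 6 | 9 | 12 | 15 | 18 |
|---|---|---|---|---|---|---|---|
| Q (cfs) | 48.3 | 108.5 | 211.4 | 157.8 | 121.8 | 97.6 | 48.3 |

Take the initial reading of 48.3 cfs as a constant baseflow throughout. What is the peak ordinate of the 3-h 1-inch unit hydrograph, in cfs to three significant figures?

U_p ≈ 204 cfs

Direct runoff: 0.0, 60.2, 163.1, 109.5, 73.5, 49.3, 0.0 cfs; ΣQ_DR = 455.6 cfs, peak = 163.1 cfs.
Runoff depth d = ΣQ_DR·Δt / A = 455.6 × 10800 / (2.65 mi²) = 0.7992 in.
The 1-inch UH is the DRH scaled by (1 in)/d, so U_p = 163.1 × 1/0.7992 = 204 cfs.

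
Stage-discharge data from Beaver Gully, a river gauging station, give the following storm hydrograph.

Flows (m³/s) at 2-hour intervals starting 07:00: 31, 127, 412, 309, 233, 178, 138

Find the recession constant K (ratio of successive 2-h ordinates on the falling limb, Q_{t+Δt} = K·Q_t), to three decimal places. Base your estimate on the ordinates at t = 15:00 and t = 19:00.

K ≈ 0.770

Using the recession-limb readings at t = 15:00 and t = 19:00: Q falls from 233 to 138 m³/s over 2 intervals.
K = (Q₂/Q₁)^(1/2) = (138/233)^(1/2) = 0.770.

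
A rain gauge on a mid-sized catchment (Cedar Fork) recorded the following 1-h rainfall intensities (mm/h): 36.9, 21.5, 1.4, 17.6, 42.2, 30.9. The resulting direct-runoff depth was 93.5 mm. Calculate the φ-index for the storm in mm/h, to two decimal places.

φ ≈ 11.12 mm/h

Only the 5 blocks with intensity above φ contribute runoff: 36.9, 21.5, 17.6, 42.2, 30.9 mm/h.
Σ(I−φ)·Δt = d  ⇒  (36.9+21.5+17.6+42.2+30.9 − 5φ)·1 = 93.5
φ = (149.1 − 93.5/1) / 5 = 11.12 mm/h.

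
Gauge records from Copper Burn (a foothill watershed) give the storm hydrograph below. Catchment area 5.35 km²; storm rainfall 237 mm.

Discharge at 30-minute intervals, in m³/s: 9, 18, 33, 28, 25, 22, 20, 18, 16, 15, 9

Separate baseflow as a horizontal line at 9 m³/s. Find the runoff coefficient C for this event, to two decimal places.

ΣQ_DR = 114.0 m³/s; V = ΣQ_DR·Δt = 2.052 × 10^5 m³.
Runoff depth d = V / A = 38.36 mm.
C = d / P = 38.36 / 237 = 0.16.

C ≈ 0.16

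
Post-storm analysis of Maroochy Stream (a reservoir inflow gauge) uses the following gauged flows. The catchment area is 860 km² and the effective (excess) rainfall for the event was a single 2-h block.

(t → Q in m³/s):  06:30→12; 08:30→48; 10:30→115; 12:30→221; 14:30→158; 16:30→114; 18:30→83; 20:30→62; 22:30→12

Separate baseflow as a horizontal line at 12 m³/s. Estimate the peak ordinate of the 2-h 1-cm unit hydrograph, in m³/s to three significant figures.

U_p ≈ 348 m³/s

Direct runoff: 0.0, 36.0, 103.0, 209.0, 146.0, 102.0, 71.0, 50.0, 0.0 m³/s; ΣQ_DR = 717.0 m³/s, peak = 209.0 m³/s.
Runoff depth d = ΣQ_DR·Δt / A = 717.0 × 7200 / (860 km²) = 6.003 mm.
The 1-cm UH is the DRH scaled by (10 mm)/d, so U_p = 209.0 × 10/6.003 = 348 m³/s.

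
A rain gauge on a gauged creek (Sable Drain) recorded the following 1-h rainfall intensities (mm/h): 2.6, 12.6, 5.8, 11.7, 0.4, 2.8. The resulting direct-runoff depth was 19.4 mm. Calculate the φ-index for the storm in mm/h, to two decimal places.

φ ≈ 3.57 mm/h

Only the 3 blocks with intensity above φ contribute runoff: 12.6, 5.8, 11.7 mm/h.
Σ(I−φ)·Δt = d  ⇒  (12.6+5.8+11.7 − 3φ)·1 = 19.4
φ = (30.10 − 19.4/1) / 3 = 3.57 mm/h.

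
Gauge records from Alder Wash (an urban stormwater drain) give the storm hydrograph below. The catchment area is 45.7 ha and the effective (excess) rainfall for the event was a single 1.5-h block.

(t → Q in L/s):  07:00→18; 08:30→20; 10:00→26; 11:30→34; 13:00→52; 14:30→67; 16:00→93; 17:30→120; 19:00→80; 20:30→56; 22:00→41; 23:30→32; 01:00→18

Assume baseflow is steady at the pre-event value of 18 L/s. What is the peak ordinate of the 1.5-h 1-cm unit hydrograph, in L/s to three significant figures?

Direct runoff: 0.0, 2.0, 8.0, 16.0, 34.0, 49.0, 75.0, 102.0, 62.0, 38.0, 23.0, 14.0, 0.0 L/s; ΣQ_DR = 423.0 L/s, peak = 102.0 L/s.
Runoff depth d = ΣQ_DR·Δt / A = 423.0 × 5400 / (45.7 ha) = 4.998 mm.
The 1-cm UH is the DRH scaled by (10 mm)/d, so U_p = 102.0 × 10/4.998 = 204 L/s.

U_p ≈ 204 L/s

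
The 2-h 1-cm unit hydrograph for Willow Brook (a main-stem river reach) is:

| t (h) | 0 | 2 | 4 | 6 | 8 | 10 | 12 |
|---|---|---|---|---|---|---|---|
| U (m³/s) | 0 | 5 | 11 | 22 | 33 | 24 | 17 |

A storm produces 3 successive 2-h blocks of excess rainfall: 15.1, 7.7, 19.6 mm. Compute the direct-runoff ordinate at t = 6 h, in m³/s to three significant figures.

Q ≈ 51.5 m³/s

By discrete convolution, Q_j = Σ (P_i / 10 mm) · U_{j−i}.
At t = 6 h (j=3): Q = (15.1/10)·22 + (7.7/10)·11 + (19.6/10)·5 = 51.5 m³/s.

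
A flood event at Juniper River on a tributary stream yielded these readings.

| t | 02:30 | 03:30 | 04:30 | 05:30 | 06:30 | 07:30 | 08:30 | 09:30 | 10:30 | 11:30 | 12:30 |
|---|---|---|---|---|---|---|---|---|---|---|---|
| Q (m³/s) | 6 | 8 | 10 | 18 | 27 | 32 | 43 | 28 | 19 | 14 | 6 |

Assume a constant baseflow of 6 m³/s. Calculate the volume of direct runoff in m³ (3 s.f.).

V ≈ 5.22 × 10^5 m³

Direct-runoff ordinates (Q − Q_b): 0.0, 2.0, 4.0, 12.0, 21.0, 26.0, 37.0, 22.0, 13.0, 8.0, 0.0 m³/s.
ΣQ_DR = 145.0 m³/s.
With Δt = 1 h = 3600 s, V = ΣQ_DR · Δt = 145.0 × 3600 = 5.22 × 10^5 m³.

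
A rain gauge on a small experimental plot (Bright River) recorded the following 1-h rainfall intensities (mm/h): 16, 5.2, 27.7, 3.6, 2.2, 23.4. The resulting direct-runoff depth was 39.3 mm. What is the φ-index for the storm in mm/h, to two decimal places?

Only the 3 blocks with intensity above φ contribute runoff: 16, 27.7, 23.4 mm/h.
Σ(I−φ)·Δt = d  ⇒  (16+27.7+23.4 − 3φ)·1 = 39.3
φ = (67.10 − 39.3/1) / 3 = 9.27 mm/h.

φ ≈ 9.27 mm/h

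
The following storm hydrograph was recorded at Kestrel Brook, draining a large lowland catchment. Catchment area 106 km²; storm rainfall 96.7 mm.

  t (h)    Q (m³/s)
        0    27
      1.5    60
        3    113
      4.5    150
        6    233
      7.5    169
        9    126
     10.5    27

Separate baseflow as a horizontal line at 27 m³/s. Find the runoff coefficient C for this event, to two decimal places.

ΣQ_DR = 689.0 m³/s; V = ΣQ_DR·Δt = 3.721 × 10^6 m³.
Runoff depth d = V / A = 35.10 mm.
C = d / P = 35.10 / 96.7 = 0.36.

C ≈ 0.36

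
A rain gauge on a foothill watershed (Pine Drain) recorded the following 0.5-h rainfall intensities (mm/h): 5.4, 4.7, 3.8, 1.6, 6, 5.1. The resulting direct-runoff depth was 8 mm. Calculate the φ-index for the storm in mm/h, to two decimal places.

Only the 5 blocks with intensity above φ contribute runoff: 5.4, 4.7, 3.8, 6, 5.1 mm/h.
Σ(I−φ)·Δt = d  ⇒  (5.4+4.7+3.8+6+5.1 − 5φ)·0.5 = 8
φ = (25.00 − 8/0.5) / 5 = 1.80 mm/h.

φ ≈ 1.80 mm/h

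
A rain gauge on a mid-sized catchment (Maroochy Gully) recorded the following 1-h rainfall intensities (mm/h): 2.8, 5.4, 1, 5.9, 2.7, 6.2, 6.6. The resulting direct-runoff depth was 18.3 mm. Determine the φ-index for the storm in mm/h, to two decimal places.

Only the 6 blocks with intensity above φ contribute runoff: 2.8, 5.4, 5.9, 2.7, 6.2, 6.6 mm/h.
Σ(I−φ)·Δt = d  ⇒  (2.8+5.4+5.9+2.7+6.2+6.6 − 6φ)·1 = 18.3
φ = (29.60 − 18.3/1) / 6 = 1.88 mm/h.

φ ≈ 1.88 mm/h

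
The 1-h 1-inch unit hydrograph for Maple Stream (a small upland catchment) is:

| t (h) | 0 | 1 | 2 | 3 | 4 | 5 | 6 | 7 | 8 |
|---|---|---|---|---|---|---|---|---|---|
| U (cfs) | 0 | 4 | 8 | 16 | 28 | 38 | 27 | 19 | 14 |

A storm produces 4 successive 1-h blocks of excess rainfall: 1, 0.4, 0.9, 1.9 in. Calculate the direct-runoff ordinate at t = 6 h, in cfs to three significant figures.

Q ≈ 97.8 cfs

By discrete convolution, Q_j = Σ (P_i / 1 in) · U_{j−i}.
At t = 6 h (j=6): Q = (1/1)·27 + (0.4/1)·38 + (0.9/1)·28 + (1.9/1)·16 = 97.8 cfs.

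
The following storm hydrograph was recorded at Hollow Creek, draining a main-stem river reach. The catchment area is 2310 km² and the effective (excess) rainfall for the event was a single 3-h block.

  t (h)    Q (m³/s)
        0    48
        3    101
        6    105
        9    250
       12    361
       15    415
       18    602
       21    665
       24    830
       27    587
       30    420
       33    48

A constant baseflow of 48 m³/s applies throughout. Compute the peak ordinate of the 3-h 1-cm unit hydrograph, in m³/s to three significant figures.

U_p ≈ 434 m³/s

Direct runoff: 0.0, 53.0, 57.0, 202.0, 313.0, 367.0, 554.0, 617.0, 782.0, 539.0, 372.0, 0.0 m³/s; ΣQ_DR = 3856 m³/s, peak = 782.0 m³/s.
Runoff depth d = ΣQ_DR·Δt / A = 3856 × 10800 / (2310 km²) = 18.03 mm.
The 1-cm UH is the DRH scaled by (10 mm)/d, so U_p = 782.0 × 10/18.03 = 434 m³/s.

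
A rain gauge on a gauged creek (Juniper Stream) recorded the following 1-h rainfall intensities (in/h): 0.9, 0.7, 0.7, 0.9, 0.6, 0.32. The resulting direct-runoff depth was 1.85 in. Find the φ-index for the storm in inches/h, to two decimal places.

Only the 5 blocks with intensity above φ contribute runoff: 0.9, 0.7, 0.7, 0.9, 0.6 in/h.
Σ(I−φ)·Δt = d  ⇒  (0.9+0.7+0.7+0.9+0.6 − 5φ)·1 = 1.85
φ = (3.800 − 1.85/1) / 5 = 0.39 in/h.

φ ≈ 0.39 in/h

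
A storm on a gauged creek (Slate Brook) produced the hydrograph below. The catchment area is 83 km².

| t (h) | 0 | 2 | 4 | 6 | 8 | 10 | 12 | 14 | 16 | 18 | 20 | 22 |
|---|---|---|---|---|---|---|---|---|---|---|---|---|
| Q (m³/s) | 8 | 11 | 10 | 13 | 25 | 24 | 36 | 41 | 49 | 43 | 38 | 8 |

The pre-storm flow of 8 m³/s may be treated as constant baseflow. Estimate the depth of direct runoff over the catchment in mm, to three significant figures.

Direct runoff: 0.0, 3.0, 2.0, 5.0, 17.0, 16.0, 28.0, 33.0, 41.0, 35.0, 30.0, 0.0 m³/s; ΣQ_DR = 210.0 m³/s.
V = ΣQ_DR · Δt = 210.0 × 7200 s = 1.512 × 10^6 m³.
Over A = 83 km², depth = V / A = 18.2 mm.

d ≈ 18.2 mm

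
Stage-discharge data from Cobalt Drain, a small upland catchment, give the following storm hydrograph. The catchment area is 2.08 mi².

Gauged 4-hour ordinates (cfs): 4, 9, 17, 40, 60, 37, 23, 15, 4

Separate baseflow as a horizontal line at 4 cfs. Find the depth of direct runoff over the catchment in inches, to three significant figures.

Direct runoff: 0.0, 5.0, 13.0, 36.0, 56.0, 33.0, 19.0, 11.0, 0.0 cfs; ΣQ_DR = 173.0 cfs.
V = ΣQ_DR · Δt = 173.0 × 14400 s = 2.491 × 10^6 ft³.
Over A = 2.08 mi², depth = V / A = 0.516 in.

d ≈ 0.516 in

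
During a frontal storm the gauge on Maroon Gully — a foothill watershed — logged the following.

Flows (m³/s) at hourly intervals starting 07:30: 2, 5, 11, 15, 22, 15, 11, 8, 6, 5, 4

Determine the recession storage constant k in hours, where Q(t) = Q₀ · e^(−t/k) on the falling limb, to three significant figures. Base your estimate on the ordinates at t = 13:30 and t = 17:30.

k ≈ 3.95 h

On the falling limb, Q drops from 11 to 4 m³/s between t = 13:30 and t = 17:30 (Δt = 4 h).
k = −Δt / ln(Q₂/Q₁) = −4 / ln(4/11) = 3.95 h.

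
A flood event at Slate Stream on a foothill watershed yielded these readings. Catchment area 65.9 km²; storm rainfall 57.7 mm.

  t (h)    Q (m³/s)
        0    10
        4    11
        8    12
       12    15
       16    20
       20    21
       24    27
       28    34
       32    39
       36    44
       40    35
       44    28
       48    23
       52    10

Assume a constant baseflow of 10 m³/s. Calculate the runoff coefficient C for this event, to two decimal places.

C ≈ 0.72

ΣQ_DR = 189.0 m³/s; V = ΣQ_DR·Δt = 2.722 × 10^6 m³.
Runoff depth d = V / A = 41.30 mm.
C = d / P = 41.30 / 57.7 = 0.72.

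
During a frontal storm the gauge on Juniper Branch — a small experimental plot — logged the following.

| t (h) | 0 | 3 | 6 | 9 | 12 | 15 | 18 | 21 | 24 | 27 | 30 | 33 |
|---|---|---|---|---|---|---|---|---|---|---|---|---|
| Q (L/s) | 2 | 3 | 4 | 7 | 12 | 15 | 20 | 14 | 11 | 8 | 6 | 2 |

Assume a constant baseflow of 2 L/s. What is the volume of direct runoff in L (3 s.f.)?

V ≈ 8.64 × 10^5 L

Direct-runoff ordinates (Q − Q_b): 0.0, 1.0, 2.0, 5.0, 10.0, 13.0, 18.0, 12.0, 9.0, 6.0, 4.0, 0.0 L/s.
ΣQ_DR = 80.00 L/s.
With Δt = 3 h = 10800 s, V = ΣQ_DR · Δt = 80.00 × 10800 = 8.64 × 10^5 L.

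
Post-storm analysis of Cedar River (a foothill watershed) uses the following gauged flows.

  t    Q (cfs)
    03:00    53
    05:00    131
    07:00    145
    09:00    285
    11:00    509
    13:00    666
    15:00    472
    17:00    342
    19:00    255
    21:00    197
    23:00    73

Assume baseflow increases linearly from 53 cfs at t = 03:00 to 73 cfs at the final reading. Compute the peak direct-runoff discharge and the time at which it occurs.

Q_p = 603.00 cfs at t = 13:00

Subtracting baseflow gives direct-runoff ordinates: 0.00, 76.00, 88.00, 226.00, 448.00, 603.00, 407.00, 275.00, 186.00, 126.00, 0.00 cfs.
The maximum is 603.00 cfs, occurring at the reading for t = 13:00.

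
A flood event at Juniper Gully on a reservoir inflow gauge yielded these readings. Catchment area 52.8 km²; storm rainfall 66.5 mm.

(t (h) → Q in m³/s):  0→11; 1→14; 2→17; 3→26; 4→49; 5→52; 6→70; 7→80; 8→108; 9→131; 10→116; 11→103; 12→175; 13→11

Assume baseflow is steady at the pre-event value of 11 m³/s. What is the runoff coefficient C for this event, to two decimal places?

C ≈ 0.83

ΣQ_DR = 809.0 m³/s; V = ΣQ_DR·Δt = 2.912 × 10^6 m³.
Runoff depth d = V / A = 55.16 mm.
C = d / P = 55.16 / 66.5 = 0.83.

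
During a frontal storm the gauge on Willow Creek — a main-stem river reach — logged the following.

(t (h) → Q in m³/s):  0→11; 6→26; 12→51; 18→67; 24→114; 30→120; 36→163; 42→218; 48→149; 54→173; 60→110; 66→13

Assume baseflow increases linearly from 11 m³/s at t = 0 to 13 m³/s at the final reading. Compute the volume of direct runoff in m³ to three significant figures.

V ≈ 2.31 × 10^7 m³

Direct-runoff ordinates (Q − Q_b): 0.00, 14.82, 39.64, 55.45, 102.27, 108.09, 150.91, 205.73, 136.55, 160.36, 97.18, 0.00 m³/s.
ΣQ_DR = 1071 m³/s.
With Δt = 6 h = 21600 s, V = ΣQ_DR · Δt = 1071 × 21600 = 2.31 × 10^7 m³.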